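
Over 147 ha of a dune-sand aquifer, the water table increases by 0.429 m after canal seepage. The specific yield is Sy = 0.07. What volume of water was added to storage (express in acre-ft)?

A = 147 ha = 1.47 × 10^6 m²
ΔV = Sy × A × Δh = 0.07 × 1.47 × 10^6 m² × 0.429 m = 44140 m³
ΔV = 44140 m³ = 35.79 acre-ft

ΔV ≈ 35.8 acre-ft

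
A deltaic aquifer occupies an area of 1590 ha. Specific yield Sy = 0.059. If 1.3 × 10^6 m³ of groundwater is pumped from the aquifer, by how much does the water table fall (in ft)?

A = 1590 ha = 1.59 × 10^7 m²
Δh = ΔV / (Sy × A) = 1.3 × 10^6 m³ / (0.059 × 1.59 × 10^7 m²) = 1.386 m
Δh = 1.386 m = 4.547 ft

Δh ≈ 4.55 ft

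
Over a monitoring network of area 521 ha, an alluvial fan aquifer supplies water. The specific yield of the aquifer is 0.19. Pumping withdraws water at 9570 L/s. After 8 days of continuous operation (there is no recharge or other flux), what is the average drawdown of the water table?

A = 521 ha = 5.21 × 10^6 m²
Q = 9570 L/s = 8.268 × 10^5 m³/d
ΔV = Q × t = 8.268 × 10^5 m³/d × 8 d = 6.615 × 10^6 m³
Δh = ΔV / (Sy × A) = 6.615 × 10^6 / (0.19 × 5.21 × 10^6) = 6.682 m

Δh ≈ 6.68 m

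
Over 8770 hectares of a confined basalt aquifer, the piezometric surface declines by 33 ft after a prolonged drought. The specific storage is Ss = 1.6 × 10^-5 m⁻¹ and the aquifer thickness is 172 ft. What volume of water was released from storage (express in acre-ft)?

ΔV ≈ 600 acre-ft

b = 172 ft = 52.43 m
S = Ss × b = 1.6 × 10^-5 m⁻¹ × 52.43 m = 8.388 × 10^-4
A = 8770 hectares = 8.77 × 10^7 m²
Δh = 33 ft = 10.06 m
ΔV = S × A × Δh = 8.388 × 10^-4 × 8.77 × 10^7 m² × 10.06 m = 7.399 × 10^5 m³
ΔV = 7.399 × 10^5 m³ = 599.9 acre-ft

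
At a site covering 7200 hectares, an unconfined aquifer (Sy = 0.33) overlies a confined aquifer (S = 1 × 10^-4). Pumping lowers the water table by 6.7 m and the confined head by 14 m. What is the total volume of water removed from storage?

ΔV ≈ 1.59 × 10^8 m³

A = 7200 hectares = 7.2 × 10^7 m²
Unconfined: ΔV_u = Sy × A × Δh_u = 0.33 × 7.2 × 10^7 × 6.7 = 1.592 × 10^8 m³
Confined: ΔV_c = S × A × Δh_c = 1 × 10^-4 × 7.2 × 10^7 × 14 = 1.008 × 10^5 m³
Total ΔV = 1.592 × 10^8 + 1.008 × 10^5 = 1.593 × 10^8 m³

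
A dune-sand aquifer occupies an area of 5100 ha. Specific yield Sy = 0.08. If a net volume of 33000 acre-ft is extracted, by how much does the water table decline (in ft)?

Δh ≈ 32.7 ft

A = 5100 ha = 5.1 × 10^7 m²
ΔV = 33000 acre-ft = 4.07 × 10^7 m³
Δh = ΔV / (Sy × A) = 4.07 × 10^7 m³ / (0.08 × 5.1 × 10^7 m²) = 9.977 m
Δh = 9.977 m = 32.73 ft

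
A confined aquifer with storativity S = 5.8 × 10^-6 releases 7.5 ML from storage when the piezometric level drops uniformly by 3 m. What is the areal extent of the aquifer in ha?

A ≈ 43100 ha

ΔV = 7.5 ML = 7500 m³
A = ΔV / (S × Δh) = 7500 / (5.8 × 10^-6 × 3) = 4.31 × 10^8 m²
A = 4.31 × 10^8 m² = 43100 ha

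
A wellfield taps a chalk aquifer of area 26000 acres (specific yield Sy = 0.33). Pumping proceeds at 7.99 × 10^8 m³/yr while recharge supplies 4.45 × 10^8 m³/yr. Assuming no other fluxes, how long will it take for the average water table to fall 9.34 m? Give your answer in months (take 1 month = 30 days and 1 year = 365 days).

t ≈ 11.1 months

A = 26000 acres = 1.052 × 10^8 m²
ΔV = Sy × A × Δh = 0.33 × 1.052 × 10^8 × 9.34 = 3.243 × 10^8 m³
Net withdrawal = 7.99 × 10^8 − 4.45 × 10^8 = 3.54 × 10^8 m³/yr = 9.699 × 10^5 m³/d
t = ΔV / Q = 3.243 × 10^8 m³ / 9.699 × 10^5 m³/d = 334.4 d
t = 334.4 d ≈ 11.15 months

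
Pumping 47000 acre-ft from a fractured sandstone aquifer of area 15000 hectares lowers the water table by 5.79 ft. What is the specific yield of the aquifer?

Sy ≈ 0.22

A = 15000 hectares = 1.5 × 10^8 m²
Δh = 5.79 ft = 1.765 m
ΔV = 47000 acre-ft = 5.797 × 10^7 m³
Sy = ΔV / (A × Δh) = 5.797 × 10^7 m³ / (1.5 × 10^8 m² × 1.765 m) = 0.219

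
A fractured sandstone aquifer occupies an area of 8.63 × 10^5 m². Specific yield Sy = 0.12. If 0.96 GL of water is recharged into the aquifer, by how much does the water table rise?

Δh ≈ 9.27 m

ΔV = 0.96 GL = 9.6 × 10^5 m³
Δh = ΔV / (Sy × A) = 9.6 × 10^5 m³ / (0.12 × 8.63 × 10^5 m²) = 9.27 m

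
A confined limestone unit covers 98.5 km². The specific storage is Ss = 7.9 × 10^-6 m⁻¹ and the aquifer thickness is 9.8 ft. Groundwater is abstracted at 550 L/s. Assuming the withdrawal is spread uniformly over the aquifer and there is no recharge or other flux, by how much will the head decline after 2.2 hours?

Δh ≈ 1.87 m

b = 9.8 ft = 2.987 m
S = Ss × b = 7.9 × 10^-6 m⁻¹ × 2.987 m = 2.36 × 10^-5
A = 98.5 km² = 9.85 × 10^7 m²
Q = 550 L/s = 47520 m³/d
t = 2.2 hours = 0.09167 d
ΔV = Q × t = 47520 m³/d × 0.09167 d = 4356 m³
Δh = ΔV / (S × A) = 4356 / (2.36 × 10^-5 × 9.85 × 10^7) = 1.874 m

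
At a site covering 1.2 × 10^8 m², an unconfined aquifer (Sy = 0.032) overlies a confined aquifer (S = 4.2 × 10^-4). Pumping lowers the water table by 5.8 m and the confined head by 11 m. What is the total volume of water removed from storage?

ΔV ≈ 2.28 × 10^7 m³

Unconfined: ΔV_u = Sy × A × Δh_u = 0.032 × 1.2 × 10^8 × 5.8 = 2.227 × 10^7 m³
Confined: ΔV_c = S × A × Δh_c = 4.2 × 10^-4 × 1.2 × 10^8 × 11 = 5.544 × 10^5 m³
Total ΔV = 2.227 × 10^7 + 5.544 × 10^5 = 2.283 × 10^7 m³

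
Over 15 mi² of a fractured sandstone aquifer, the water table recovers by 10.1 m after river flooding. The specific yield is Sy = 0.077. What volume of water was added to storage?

ΔV ≈ 3.02 × 10^7 m³

A = 15 mi² = 3.885 × 10^7 m²
ΔV = Sy × A × Δh = 0.077 × 3.885 × 10^7 m² × 10.1 m = 3.021 × 10^7 m³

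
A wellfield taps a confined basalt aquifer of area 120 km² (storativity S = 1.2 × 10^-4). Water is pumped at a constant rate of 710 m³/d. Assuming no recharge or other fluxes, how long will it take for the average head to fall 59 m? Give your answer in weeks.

A = 120 km² = 1.2 × 10^8 m²
ΔV = S × A × Δh = 1.2 × 10^-4 × 1.2 × 10^8 × 59 = 8.496 × 10^5 m³
t = ΔV / Q = 8.496 × 10^5 m³ / 710 m³/d = 1197 d
t = 1197 d ≈ 170.9 weeks

t ≈ 171 weeks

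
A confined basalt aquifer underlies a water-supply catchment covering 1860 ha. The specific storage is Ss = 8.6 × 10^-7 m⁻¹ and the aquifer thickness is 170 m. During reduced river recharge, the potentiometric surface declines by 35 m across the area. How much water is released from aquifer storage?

ΔV ≈ 95200 m³

S = Ss × b = 8.6 × 10^-7 m⁻¹ × 170 m = 1.462 × 10^-4
A = 1860 ha = 1.86 × 10^7 m²
ΔV = S × A × Δh = 1.462 × 10^-4 × 1.86 × 10^7 m² × 35 m = 95180 m³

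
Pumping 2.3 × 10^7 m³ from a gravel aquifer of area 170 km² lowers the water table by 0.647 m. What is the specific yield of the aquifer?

Sy ≈ 0.21

A = 170 km² = 1.7 × 10^8 m²
Sy = ΔV / (A × Δh) = 2.3 × 10^7 m³ / (1.7 × 10^8 m² × 0.647 m) = 0.2091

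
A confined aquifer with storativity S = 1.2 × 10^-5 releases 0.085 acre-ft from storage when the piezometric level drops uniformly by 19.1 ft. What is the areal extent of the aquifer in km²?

A ≈ 1.5 km²

Δh = 19.1 ft = 5.822 m
ΔV = 0.085 acre-ft = 104.8 m³
A = ΔV / (S × Δh) = 104.8 / (1.2 × 10^-5 × 5.822) = 1.501 × 10^6 m²
A = 1.501 × 10^6 m² = 1.501 km²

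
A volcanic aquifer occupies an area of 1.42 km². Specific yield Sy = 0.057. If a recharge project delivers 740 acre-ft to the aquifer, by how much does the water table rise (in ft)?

Δh ≈ 37 ft

A = 1.42 km² = 1.42 × 10^6 m²
ΔV = 740 acre-ft = 9.128 × 10^5 m³
Δh = ΔV / (Sy × A) = 9.128 × 10^5 m³ / (0.057 × 1.42 × 10^6 m²) = 11.28 m
Δh = 11.28 m = 37 ft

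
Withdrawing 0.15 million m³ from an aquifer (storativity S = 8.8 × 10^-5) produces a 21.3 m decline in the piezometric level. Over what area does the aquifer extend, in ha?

ΔV = 0.15 million m³ = 1.5 × 10^5 m³
A = ΔV / (S × Δh) = 1.5 × 10^5 / (8.8 × 10^-5 × 21.3) = 8.003 × 10^7 m²
A = 8.003 × 10^7 m² = 8003 ha

A ≈ 8000 ha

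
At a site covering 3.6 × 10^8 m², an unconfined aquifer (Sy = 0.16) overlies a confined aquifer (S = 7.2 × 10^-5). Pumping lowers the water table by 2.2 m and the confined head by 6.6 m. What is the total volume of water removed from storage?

ΔV ≈ 1.27 × 10^8 m³

Unconfined: ΔV_u = Sy × A × Δh_u = 0.16 × 3.6 × 10^8 × 2.2 = 1.267 × 10^8 m³
Confined: ΔV_c = S × A × Δh_c = 7.2 × 10^-5 × 3.6 × 10^8 × 6.6 = 1.711 × 10^5 m³
Total ΔV = 1.267 × 10^8 + 1.711 × 10^5 = 1.269 × 10^8 m³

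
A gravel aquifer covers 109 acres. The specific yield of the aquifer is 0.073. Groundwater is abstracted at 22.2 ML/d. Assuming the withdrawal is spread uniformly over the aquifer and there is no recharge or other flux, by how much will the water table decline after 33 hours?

Δh ≈ 0.948 m

A = 109 acres = 4.411 × 10^5 m²
Q = 22.2 ML/d = 22200 m³/d
t = 33 hours = 1.375 d
ΔV = Q × t = 22200 m³/d × 1.375 d = 30520 m³
Δh = ΔV / (Sy × A) = 30520 / (0.073 × 4.411 × 10^5) = 0.948 m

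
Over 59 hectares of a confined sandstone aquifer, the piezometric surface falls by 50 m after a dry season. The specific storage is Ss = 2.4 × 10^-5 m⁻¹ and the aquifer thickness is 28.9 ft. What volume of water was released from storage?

ΔV ≈ 6240 m³

b = 28.9 ft = 8.809 m
S = Ss × b = 2.4 × 10^-5 m⁻¹ × 8.809 m = 2.114 × 10^-4
A = 59 hectares = 5.9 × 10^5 m²
ΔV = S × A × Δh = 2.114 × 10^-4 × 5.9 × 10^5 m² × 50 m = 6237 m³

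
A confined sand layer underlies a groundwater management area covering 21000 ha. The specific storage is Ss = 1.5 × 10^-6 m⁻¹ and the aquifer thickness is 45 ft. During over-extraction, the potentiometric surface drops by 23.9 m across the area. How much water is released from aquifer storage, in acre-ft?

b = 45 ft = 13.72 m
S = Ss × b = 1.5 × 10^-6 m⁻¹ × 13.72 m = 2.057 × 10^-5
A = 21000 ha = 2.1 × 10^8 m²
ΔV = S × A × Δh = 2.057 × 10^-5 × 2.1 × 10^8 m² × 23.9 m = 1.033 × 10^5 m³
ΔV = 1.033 × 10^5 m³ = 83.71 acre-ft

ΔV ≈ 83.7 acre-ft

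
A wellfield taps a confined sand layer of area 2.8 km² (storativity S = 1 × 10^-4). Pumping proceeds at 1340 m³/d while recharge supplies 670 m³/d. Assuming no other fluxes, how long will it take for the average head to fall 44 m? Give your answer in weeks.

A = 2.8 km² = 2.8 × 10^6 m²
ΔV = S × A × Δh = 1 × 10^-4 × 2.8 × 10^6 × 44 = 12320 m³
Net withdrawal = 1340 − 670 = 670 m³/d
t = ΔV / Q = 12320 m³ / 670 m³/d = 18.39 d
t = 18.39 d ≈ 2.627 weeks

t ≈ 2.63 weeks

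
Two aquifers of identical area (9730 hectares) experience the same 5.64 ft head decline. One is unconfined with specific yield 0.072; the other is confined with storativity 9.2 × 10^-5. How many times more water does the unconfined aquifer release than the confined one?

ΔV_u / ΔV_c ≈ 783

A = 9730 hectares = 9.73 × 10^7 m²
Δh = 5.64 ft = 1.719 m
Unconfined: ΔV_u = Sy × A × Δh = 0.072 × 9.73 × 10^7 × 1.719 = 1.204 × 10^7 m³
Confined: ΔV_c = S × A × Δh = 9.2 × 10^-5 × 9.73 × 10^7 × 1.719 = 15390 m³
Ratio = ΔV_u / ΔV_c = Sy / S = 0.072 / 9.2 × 10^-5 = 782.6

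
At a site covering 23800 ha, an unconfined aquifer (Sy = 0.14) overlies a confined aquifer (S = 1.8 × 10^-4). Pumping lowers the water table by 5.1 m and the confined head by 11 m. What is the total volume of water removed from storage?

A = 23800 ha = 2.38 × 10^8 m²
Unconfined: ΔV_u = Sy × A × Δh_u = 0.14 × 2.38 × 10^8 × 5.1 = 1.699 × 10^8 m³
Confined: ΔV_c = S × A × Δh_c = 1.8 × 10^-4 × 2.38 × 10^8 × 11 = 4.712 × 10^5 m³
Total ΔV = 1.699 × 10^8 + 4.712 × 10^5 = 1.704 × 10^8 m³

ΔV ≈ 1.7 × 10^8 m³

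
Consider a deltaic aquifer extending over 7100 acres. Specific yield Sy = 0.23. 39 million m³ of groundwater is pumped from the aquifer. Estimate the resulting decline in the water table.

A = 7100 acres = 2.873 × 10^7 m²
ΔV = 39 million m³ = 3.9 × 10^7 m³
Δh = ΔV / (Sy × A) = 3.9 × 10^7 m³ / (0.23 × 2.873 × 10^7 m²) = 5.901 m

Δh ≈ 5.9 m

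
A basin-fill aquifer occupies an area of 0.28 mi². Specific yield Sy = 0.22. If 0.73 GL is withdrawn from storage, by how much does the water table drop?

A = 0.28 mi² = 7.252 × 10^5 m²
ΔV = 0.73 GL = 7.3 × 10^5 m³
Δh = ΔV / (Sy × A) = 7.3 × 10^5 m³ / (0.22 × 7.252 × 10^5 m²) = 4.576 m

Δh ≈ 4.58 m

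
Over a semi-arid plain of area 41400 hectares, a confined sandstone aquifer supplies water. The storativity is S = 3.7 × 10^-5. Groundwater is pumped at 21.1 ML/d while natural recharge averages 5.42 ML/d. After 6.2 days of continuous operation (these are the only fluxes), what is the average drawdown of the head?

Δh ≈ 6.35 m

A = 41400 hectares = 4.14 × 10^8 m²
Net abstraction = 21.1 − 5.42 = 15.68 ML/d
Q_net = 15.68 ML/d = 15680 m³/d
ΔV = Q × t = 15680 m³/d × 6.2 d = 97220 m³
Δh = ΔV / (S × A) = 97220 / (3.7 × 10^-5 × 4.14 × 10^8) = 6.347 m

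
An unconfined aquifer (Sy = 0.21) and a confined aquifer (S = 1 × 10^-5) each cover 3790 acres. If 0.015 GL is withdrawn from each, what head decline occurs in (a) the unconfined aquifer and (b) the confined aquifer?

A = 3790 acres = 1.534 × 10^7 m²
ΔV = 0.015 GL = 15000 m³
Unconfined: Δh_u = ΔV/(Sy·A) = 15000/(0.21 × 1.534 × 10^7) = 0.004657 m
Confined: Δh_c = ΔV/(S·A) = 15000/(1 × 10^-5 × 1.534 × 10^7) = 97.8 m

Δh_u ≈ 0.00466 m; Δh_c ≈ 97.8 m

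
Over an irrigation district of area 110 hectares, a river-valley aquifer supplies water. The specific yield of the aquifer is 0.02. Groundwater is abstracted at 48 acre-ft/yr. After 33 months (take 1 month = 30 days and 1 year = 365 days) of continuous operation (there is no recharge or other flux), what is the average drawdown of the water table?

Δh ≈ 7.3 m

A = 110 hectares = 1.1 × 10^6 m²
Q = 48 acre-ft/yr = 162.2 m³/d
t = 33 months = 990 d
ΔV = Q × t = 162.2 m³/d × 990 d = 1.606 × 10^5 m³
Δh = ΔV / (Sy × A) = 1.606 × 10^5 / (0.02 × 1.1 × 10^6) = 7.3 m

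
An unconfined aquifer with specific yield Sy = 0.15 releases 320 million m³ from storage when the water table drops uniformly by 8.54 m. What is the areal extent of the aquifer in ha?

A ≈ 25000 ha

ΔV = 320 million m³ = 3.2 × 10^8 m³
A = ΔV / (Sy × Δh) = 3.2 × 10^8 / (0.15 × 8.54) = 2.498 × 10^8 m²
A = 2.498 × 10^8 m² = 24980 ha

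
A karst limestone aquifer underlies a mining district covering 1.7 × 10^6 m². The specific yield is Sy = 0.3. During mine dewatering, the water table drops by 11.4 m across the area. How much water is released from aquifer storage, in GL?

ΔV = Sy × A × Δh = 0.3 × 1.7 × 10^6 m² × 11.4 m = 5.814 × 10^6 m³
ΔV = 5.814 × 10^6 m³ = 5.814 GL

ΔV ≈ 5.81 GL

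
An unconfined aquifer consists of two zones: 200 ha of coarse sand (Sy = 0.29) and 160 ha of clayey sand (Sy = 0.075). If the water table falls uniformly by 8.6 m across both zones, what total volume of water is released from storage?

ΔV ≈ 6.02 × 10^6 m³

A₁ = 200 ha = 2 × 10^6 m²; A₂ = 160 ha = 1.6 × 10^6 m²
ΔV₁ = 0.29 × 2 × 10^6 × 8.6 = 4.988 × 10^6 m³
ΔV₂ = 0.075 × 1.6 × 10^6 × 8.6 = 1.032 × 10^6 m³
ΔV = ΔV₁ + ΔV₂ = 6.02 × 10^6 m³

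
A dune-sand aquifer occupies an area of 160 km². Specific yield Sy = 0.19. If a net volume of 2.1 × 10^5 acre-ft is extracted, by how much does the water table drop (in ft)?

A = 160 km² = 1.6 × 10^8 m²
ΔV = 2.1 × 10^5 acre-ft = 2.59 × 10^8 m³
Δh = ΔV / (Sy × A) = 2.59 × 10^8 m³ / (0.19 × 1.6 × 10^8 m²) = 8.521 m
Δh = 8.521 m = 27.96 ft

Δh ≈ 28 ft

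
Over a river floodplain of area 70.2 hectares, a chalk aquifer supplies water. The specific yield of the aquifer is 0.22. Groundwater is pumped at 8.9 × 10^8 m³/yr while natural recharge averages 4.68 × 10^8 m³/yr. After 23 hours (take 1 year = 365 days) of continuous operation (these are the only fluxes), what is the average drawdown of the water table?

Δh ≈ 7.17 m

A = 70.2 hectares = 7.02 × 10^5 m²
Net abstraction = 8.9 × 10^8 − 4.68 × 10^8 = 4.22 × 10^8 m³/yr
Q_net = 4.22 × 10^8 m³/yr = 1.156 × 10^6 m³/d
t = 23 hours = 0.9583 d
ΔV = Q × t = 1.156 × 10^6 m³/d × 0.9583 d = 1.108 × 10^6 m³
Δh = ΔV / (Sy × A) = 1.108 × 10^6 / (0.22 × 7.02 × 10^5) = 7.174 m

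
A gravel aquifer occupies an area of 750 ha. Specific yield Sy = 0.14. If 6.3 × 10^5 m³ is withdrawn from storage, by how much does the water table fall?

A = 750 ha = 7.5 × 10^6 m²
Δh = ΔV / (Sy × A) = 6.3 × 10^5 m³ / (0.14 × 7.5 × 10^6 m²) = 0.6 m

Δh ≈ 0.6 m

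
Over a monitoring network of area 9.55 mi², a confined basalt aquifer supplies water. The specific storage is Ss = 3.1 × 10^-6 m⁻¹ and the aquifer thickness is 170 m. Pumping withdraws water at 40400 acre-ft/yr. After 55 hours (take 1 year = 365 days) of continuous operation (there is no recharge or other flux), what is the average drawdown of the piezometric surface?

S = Ss × b = 3.1 × 10^-6 m⁻¹ × 170 m = 5.27 × 10^-4
A = 9.55 mi² = 2.473 × 10^7 m²
Q = 40400 acre-ft/yr = 1.365 × 10^5 m³/d
t = 55 hours = 2.292 d
ΔV = Q × t = 1.365 × 10^5 m³/d × 2.292 d = 3.129 × 10^5 m³
Δh = ΔV / (S × A) = 3.129 × 10^5 / (5.27 × 10^-4 × 2.473 × 10^7) = 24 m

Δh ≈ 24 m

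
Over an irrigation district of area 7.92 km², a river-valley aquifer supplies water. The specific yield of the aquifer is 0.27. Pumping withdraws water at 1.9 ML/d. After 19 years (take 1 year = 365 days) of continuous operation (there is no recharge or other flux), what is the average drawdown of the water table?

A = 7.92 km² = 7.92 × 10^6 m²
Q = 1.9 ML/d = 1900 m³/d
t = 19 years = 6935 d
ΔV = Q × t = 1900 m³/d × 6935 d = 1.318 × 10^7 m³
Δh = ΔV / (Sy × A) = 1.318 × 10^7 / (0.27 × 7.92 × 10^6) = 6.162 m

Δh ≈ 6.16 m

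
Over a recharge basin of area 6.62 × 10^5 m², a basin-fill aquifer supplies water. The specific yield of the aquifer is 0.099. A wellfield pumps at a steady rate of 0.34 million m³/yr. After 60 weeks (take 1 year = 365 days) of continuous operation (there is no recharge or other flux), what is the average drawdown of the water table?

Δh ≈ 5.97 m

Q = 0.34 million m³/yr = 931.5 m³/d
t = 60 weeks = 420 d
ΔV = Q × t = 931.5 m³/d × 420 d = 3.912 × 10^5 m³
Δh = ΔV / (Sy × A) = 3.912 × 10^5 / (0.099 × 6.62 × 10^5) = 5.97 m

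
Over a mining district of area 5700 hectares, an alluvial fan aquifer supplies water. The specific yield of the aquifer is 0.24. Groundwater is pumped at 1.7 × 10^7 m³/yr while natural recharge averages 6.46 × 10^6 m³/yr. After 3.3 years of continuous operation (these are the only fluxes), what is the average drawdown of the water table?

Δh ≈ 2.54 m

A = 5700 hectares = 5.7 × 10^7 m²
Net abstraction = 1.7 × 10^7 − 6.46 × 10^6 = 1.054 × 10^7 m³/yr
Q_net = 1.054 × 10^7 m³/yr = 28880 m³/d
t = 3.3 years = 1204 d
ΔV = Q × t = 28880 m³/d × 1204 d = 3.478 × 10^7 m³
Δh = ΔV / (Sy × A) = 3.478 × 10^7 / (0.24 × 5.7 × 10^7) = 2.543 m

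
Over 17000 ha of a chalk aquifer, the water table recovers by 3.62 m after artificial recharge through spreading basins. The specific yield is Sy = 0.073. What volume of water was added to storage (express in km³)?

ΔV ≈ 0.0449 km³

A = 17000 ha = 1.7 × 10^8 m²
ΔV = Sy × A × Δh = 0.073 × 1.7 × 10^8 m² × 3.62 m = 4.492 × 10^7 m³
ΔV = 4.492 × 10^7 m³ = 0.04492 km³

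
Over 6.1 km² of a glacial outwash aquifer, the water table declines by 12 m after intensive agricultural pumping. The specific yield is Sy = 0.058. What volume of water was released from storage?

ΔV ≈ 4.25 × 10^6 m³

A = 6.1 km² = 6.1 × 10^6 m²
ΔV = Sy × A × Δh = 0.058 × 6.1 × 10^6 m² × 12 m = 4.246 × 10^6 m³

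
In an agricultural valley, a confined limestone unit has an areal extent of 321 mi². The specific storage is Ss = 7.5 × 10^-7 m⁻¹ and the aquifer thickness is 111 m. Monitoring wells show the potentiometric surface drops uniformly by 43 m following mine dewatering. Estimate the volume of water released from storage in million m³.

S = Ss × b = 7.5 × 10^-7 m⁻¹ × 111 m = 8.325 × 10^-5
A = 321 mi² = 8.314 × 10^8 m²
ΔV = S × A × Δh = 8.325 × 10^-5 × 8.314 × 10^8 m² × 43 m = 2.976 × 10^6 m³
ΔV = 2.976 × 10^6 m³ = 2.976 million m³

ΔV ≈ 2.98 million m³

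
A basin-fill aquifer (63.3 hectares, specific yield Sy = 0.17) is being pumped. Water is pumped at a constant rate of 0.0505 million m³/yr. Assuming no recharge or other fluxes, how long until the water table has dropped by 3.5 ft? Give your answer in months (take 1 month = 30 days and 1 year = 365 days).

t ≈ 27.7 months

A = 63.3 hectares = 6.33 × 10^5 m²
Δh = 3.5 ft = 1.067 m
ΔV = Sy × A × Δh = 0.17 × 6.33 × 10^5 × 1.067 = 1.148 × 10^5 m³
Q = 0.0505 million m³/yr = 138.4 m³/d
t = ΔV / Q = 1.148 × 10^5 m³ / 138.4 m³/d = 829.7 d
t = 829.7 d ≈ 27.66 months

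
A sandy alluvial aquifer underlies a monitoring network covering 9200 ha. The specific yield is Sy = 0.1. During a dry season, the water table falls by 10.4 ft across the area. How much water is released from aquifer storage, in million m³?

ΔV ≈ 29.2 million m³

A = 9200 ha = 9.2 × 10^7 m²
Δh = 10.4 ft = 3.17 m
ΔV = Sy × A × Δh = 0.1 × 9.2 × 10^7 m² × 3.17 m = 2.916 × 10^7 m³
ΔV = 2.916 × 10^7 m³ = 29.16 million m³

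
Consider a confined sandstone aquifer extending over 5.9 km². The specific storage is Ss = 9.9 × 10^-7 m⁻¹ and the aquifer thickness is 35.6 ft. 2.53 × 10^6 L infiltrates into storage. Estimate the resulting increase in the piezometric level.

Δh ≈ 39.9 m

b = 35.6 ft = 10.85 m
S = Ss × b = 9.9 × 10^-7 m⁻¹ × 10.85 m = 1.074 × 10^-5
A = 5.9 km² = 5.9 × 10^6 m²
ΔV = 2.53 × 10^6 L = 2530 m³
Δh = ΔV / (S × A) = 2530 m³ / (1.074 × 10^-5 × 5.9 × 10^6 m²) = 39.92 m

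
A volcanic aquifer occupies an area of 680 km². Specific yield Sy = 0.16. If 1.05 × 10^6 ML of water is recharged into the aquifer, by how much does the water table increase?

A = 680 km² = 6.8 × 10^8 m²
ΔV = 1.05 × 10^6 ML = 1.05 × 10^9 m³
Δh = ΔV / (Sy × A) = 1.05 × 10^9 m³ / (0.16 × 6.8 × 10^8 m²) = 9.651 m

Δh ≈ 9.65 m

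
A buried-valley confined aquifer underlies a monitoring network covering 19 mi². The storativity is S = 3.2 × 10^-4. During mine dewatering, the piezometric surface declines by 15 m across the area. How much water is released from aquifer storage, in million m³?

ΔV ≈ 0.236 million m³

A = 19 mi² = 4.921 × 10^7 m²
ΔV = S × A × Δh = 3.2 × 10^-4 × 4.921 × 10^7 m² × 15 m = 2.362 × 10^5 m³
ΔV = 2.362 × 10^5 m³ = 0.2362 million m³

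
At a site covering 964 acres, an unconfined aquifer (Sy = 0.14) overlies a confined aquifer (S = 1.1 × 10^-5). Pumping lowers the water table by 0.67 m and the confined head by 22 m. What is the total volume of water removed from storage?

A = 964 acres = 3.901 × 10^6 m²
Unconfined: ΔV_u = Sy × A × Δh_u = 0.14 × 3.901 × 10^6 × 0.67 = 3.659 × 10^5 m³
Confined: ΔV_c = S × A × Δh_c = 1.1 × 10^-5 × 3.901 × 10^6 × 22 = 944.1 m³
Total ΔV = 3.659 × 10^5 + 944.1 = 3.669 × 10^5 m³

ΔV ≈ 3.67 × 10^5 m³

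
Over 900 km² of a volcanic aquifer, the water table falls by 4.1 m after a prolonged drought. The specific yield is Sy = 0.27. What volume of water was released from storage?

ΔV ≈ 9.96 × 10^8 m³

A = 900 km² = 9 × 10^8 m²
ΔV = Sy × A × Δh = 0.27 × 9 × 10^8 m² × 4.1 m = 9.963 × 10^8 m³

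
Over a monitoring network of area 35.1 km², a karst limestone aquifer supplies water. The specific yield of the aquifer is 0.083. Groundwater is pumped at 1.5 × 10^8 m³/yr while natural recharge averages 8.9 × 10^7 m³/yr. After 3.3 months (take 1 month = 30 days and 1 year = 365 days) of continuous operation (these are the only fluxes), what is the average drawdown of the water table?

A = 35.1 km² = 3.51 × 10^7 m²
Net abstraction = 1.5 × 10^8 − 8.9 × 10^7 = 6.1 × 10^7 m³/yr
Q_net = 6.1 × 10^7 m³/yr = 1.671 × 10^5 m³/d
t = 3.3 months = 99 d
ΔV = Q × t = 1.671 × 10^5 m³/d × 99 d = 1.655 × 10^7 m³
Δh = ΔV / (Sy × A) = 1.655 × 10^7 / (0.083 × 3.51 × 10^7) = 5.679 m

Δh ≈ 5.68 m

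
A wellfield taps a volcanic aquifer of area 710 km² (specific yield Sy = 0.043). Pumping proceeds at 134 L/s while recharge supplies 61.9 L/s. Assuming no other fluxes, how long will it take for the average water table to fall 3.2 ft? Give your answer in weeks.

A = 710 km² = 7.1 × 10^8 m²
Δh = 3.2 ft = 0.9754 m
ΔV = Sy × A × Δh = 0.043 × 7.1 × 10^8 × 0.9754 = 2.978 × 10^7 m³
Net withdrawal = 134 − 61.9 = 72.1 L/s = 6229 m³/d
t = ΔV / Q = 2.978 × 10^7 m³ / 6229 m³/d = 4780 d
t = 4780 d ≈ 682.9 weeks

t ≈ 683 weeks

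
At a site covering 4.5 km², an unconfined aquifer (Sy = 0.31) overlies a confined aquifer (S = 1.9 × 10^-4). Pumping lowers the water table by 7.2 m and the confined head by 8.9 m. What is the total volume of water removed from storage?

ΔV ≈ 1.01 × 10^7 m³

A = 4.5 km² = 4.5 × 10^6 m²
Unconfined: ΔV_u = Sy × A × Δh_u = 0.31 × 4.5 × 10^6 × 7.2 = 1.004 × 10^7 m³
Confined: ΔV_c = S × A × Δh_c = 1.9 × 10^-4 × 4.5 × 10^6 × 8.9 = 7610 m³
Total ΔV = 1.004 × 10^7 + 7610 = 1.005 × 10^7 m³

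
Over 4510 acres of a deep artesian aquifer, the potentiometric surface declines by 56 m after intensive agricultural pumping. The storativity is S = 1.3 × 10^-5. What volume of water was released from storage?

A = 4510 acres = 1.825 × 10^7 m²
ΔV = S × A × Δh = 1.3 × 10^-5 × 1.825 × 10^7 m² × 56 m = 13290 m³

ΔV ≈ 13300 m³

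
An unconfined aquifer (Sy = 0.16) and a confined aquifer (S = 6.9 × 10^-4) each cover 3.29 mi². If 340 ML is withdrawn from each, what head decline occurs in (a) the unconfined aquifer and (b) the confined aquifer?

Δh_u ≈ 0.249 m; Δh_c ≈ 57.8 m

A = 3.29 mi² = 8.521 × 10^6 m²
ΔV = 340 ML = 3.4 × 10^5 m³
Unconfined: Δh_u = ΔV/(Sy·A) = 3.4 × 10^5/(0.16 × 8.521 × 10^6) = 0.2494 m
Confined: Δh_c = ΔV/(S·A) = 3.4 × 10^5/(6.9 × 10^-4 × 8.521 × 10^6) = 57.83 m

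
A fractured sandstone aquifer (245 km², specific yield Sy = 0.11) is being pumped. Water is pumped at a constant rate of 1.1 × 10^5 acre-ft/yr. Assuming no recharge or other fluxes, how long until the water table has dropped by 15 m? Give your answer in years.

A = 245 km² = 2.45 × 10^8 m²
ΔV = Sy × A × Δh = 0.11 × 2.45 × 10^8 × 15 = 4.043 × 10^8 m³
Q = 1.1 × 10^5 acre-ft/yr = 3.717 × 10^5 m³/d
t = ΔV / Q = 4.043 × 10^8 m³ / 3.717 × 10^5 m³/d = 1087 d
t = 1087 d ≈ 2.979 years

t ≈ 2.98 years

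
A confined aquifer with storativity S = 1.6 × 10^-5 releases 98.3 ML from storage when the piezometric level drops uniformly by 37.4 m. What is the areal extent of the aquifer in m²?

ΔV = 98.3 ML = 98300 m³
A = ΔV / (S × Δh) = 98300 / (1.6 × 10^-5 × 37.4) = 1.643 × 10^8 m²

A ≈ 1.64 × 10^8 m²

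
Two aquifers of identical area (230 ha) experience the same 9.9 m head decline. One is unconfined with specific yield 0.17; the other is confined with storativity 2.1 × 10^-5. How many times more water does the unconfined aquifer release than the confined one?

A = 230 ha = 2.3 × 10^6 m²
Unconfined: ΔV_u = Sy × A × Δh = 0.17 × 2.3 × 10^6 × 9.9 = 3.871 × 10^6 m³
Confined: ΔV_c = S × A × Δh = 2.1 × 10^-5 × 2.3 × 10^6 × 9.9 = 478.2 m³
Ratio = ΔV_u / ΔV_c = Sy / S = 0.17 / 2.1 × 10^-5 = 8095

ΔV_u / ΔV_c ≈ 8100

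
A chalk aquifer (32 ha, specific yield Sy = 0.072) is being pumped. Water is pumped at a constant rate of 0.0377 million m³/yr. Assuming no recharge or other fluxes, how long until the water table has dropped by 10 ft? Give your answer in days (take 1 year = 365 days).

A = 32 ha = 3.2 × 10^5 m²
Δh = 10 ft = 3.048 m
ΔV = Sy × A × Δh = 0.072 × 3.2 × 10^5 × 3.048 = 70230 m³
Q = 0.0377 million m³/yr = 103.3 m³/d
t = ΔV / Q = 70230 m³ / 103.3 m³/d = 679.9 d

t ≈ 680 days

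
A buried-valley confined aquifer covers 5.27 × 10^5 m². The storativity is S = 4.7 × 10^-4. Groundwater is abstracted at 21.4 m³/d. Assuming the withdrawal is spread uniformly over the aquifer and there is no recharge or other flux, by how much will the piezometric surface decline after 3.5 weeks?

t = 3.5 weeks = 24.5 d
ΔV = Q × t = 21.4 m³/d × 24.5 d = 524.3 m³
Δh = ΔV / (S × A) = 524.3 / (4.7 × 10^-4 × 5.27 × 10^5) = 2.117 m

Δh ≈ 2.12 m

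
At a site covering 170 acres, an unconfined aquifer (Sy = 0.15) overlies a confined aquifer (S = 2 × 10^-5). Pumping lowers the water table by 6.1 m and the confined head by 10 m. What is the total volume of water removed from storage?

A = 170 acres = 6.88 × 10^5 m²
Unconfined: ΔV_u = Sy × A × Δh_u = 0.15 × 6.88 × 10^5 × 6.1 = 6.295 × 10^5 m³
Confined: ΔV_c = S × A × Δh_c = 2 × 10^-5 × 6.88 × 10^5 × 10 = 137.6 m³
Total ΔV = 6.295 × 10^5 + 137.6 = 6.296 × 10^5 m³

ΔV ≈ 6.3 × 10^5 m³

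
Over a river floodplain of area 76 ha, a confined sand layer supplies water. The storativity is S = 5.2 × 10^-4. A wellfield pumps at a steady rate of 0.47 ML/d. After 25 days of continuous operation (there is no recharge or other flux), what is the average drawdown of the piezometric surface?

A = 76 ha = 7.6 × 10^5 m²
Q = 0.47 ML/d = 470 m³/d
ΔV = Q × t = 470 m³/d × 25 d = 11750 m³
Δh = ΔV / (S × A) = 11750 / (5.2 × 10^-4 × 7.6 × 10^5) = 29.73 m

Δh ≈ 29.7 m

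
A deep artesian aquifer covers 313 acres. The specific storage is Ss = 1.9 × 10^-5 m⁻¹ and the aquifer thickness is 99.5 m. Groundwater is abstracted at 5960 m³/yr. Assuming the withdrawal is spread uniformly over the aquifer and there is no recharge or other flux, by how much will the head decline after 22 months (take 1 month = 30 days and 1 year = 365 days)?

Δh ≈ 4.5 m

S = Ss × b = 1.9 × 10^-5 m⁻¹ × 99.5 m = 1.891 × 10^-3
A = 313 acres = 1.267 × 10^6 m²
Q = 5960 m³/yr = 16.33 m³/d
t = 22 months = 660 d
ΔV = Q × t = 16.33 m³/d × 660 d = 10780 m³
Δh = ΔV / (S × A) = 10780 / (0.001891 × 1.267 × 10^6) = 4.5 m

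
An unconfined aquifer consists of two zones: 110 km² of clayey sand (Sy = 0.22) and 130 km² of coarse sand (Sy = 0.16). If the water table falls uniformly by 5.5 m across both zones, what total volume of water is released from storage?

A₁ = 110 km² = 1.1 × 10^8 m²; A₂ = 130 km² = 1.3 × 10^8 m²
ΔV₁ = 0.22 × 1.1 × 10^8 × 5.5 = 1.331 × 10^8 m³
ΔV₂ = 0.16 × 1.3 × 10^8 × 5.5 = 1.144 × 10^8 m³
ΔV = ΔV₁ + ΔV₂ = 2.475 × 10^8 m³

ΔV ≈ 2.48 × 10^8 m³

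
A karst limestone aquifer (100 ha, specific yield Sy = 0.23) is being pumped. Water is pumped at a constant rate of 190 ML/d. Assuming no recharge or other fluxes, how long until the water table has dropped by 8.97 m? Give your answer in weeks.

A = 100 ha = 1 × 10^6 m²
ΔV = Sy × A × Δh = 0.23 × 1 × 10^6 × 8.97 = 2.063 × 10^6 m³
Q = 190 ML/d = 1.9 × 10^5 m³/d
t = ΔV / Q = 2.063 × 10^6 m³ / 1.9 × 10^5 m³/d = 10.86 d
t = 10.86 d ≈ 1.551 weeks

t ≈ 1.55 weeks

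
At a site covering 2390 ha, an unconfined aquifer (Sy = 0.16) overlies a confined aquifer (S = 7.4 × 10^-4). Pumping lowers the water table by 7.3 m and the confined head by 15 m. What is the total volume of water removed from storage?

ΔV ≈ 2.82 × 10^7 m³

A = 2390 ha = 2.39 × 10^7 m²
Unconfined: ΔV_u = Sy × A × Δh_u = 0.16 × 2.39 × 10^7 × 7.3 = 2.792 × 10^7 m³
Confined: ΔV_c = S × A × Δh_c = 7.4 × 10^-4 × 2.39 × 10^7 × 15 = 2.653 × 10^5 m³
Total ΔV = 2.792 × 10^7 + 2.653 × 10^5 = 2.818 × 10^7 m³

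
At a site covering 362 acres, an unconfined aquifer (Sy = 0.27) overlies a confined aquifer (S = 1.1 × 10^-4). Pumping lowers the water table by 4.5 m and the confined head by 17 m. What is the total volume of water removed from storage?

A = 362 acres = 1.465 × 10^6 m²
Unconfined: ΔV_u = Sy × A × Δh_u = 0.27 × 1.465 × 10^6 × 4.5 = 1.78 × 10^6 m³
Confined: ΔV_c = S × A × Δh_c = 1.1 × 10^-4 × 1.465 × 10^6 × 17 = 2739 m³
Total ΔV = 1.78 × 10^6 + 2739 = 1.783 × 10^6 m³

ΔV ≈ 1.78 × 10^6 m³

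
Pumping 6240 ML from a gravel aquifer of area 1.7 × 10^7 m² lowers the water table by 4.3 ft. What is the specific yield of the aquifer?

Sy ≈ 0.28

Δh = 4.3 ft = 1.311 m
ΔV = 6240 ML = 6.24 × 10^6 m³
Sy = ΔV / (A × Δh) = 6.24 × 10^6 m³ / (1.7 × 10^7 m² × 1.311 m) = 0.2801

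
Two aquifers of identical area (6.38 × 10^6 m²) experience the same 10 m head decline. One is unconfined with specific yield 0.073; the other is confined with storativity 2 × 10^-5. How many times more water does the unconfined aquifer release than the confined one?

ΔV_u / ΔV_c ≈ 3650

Unconfined: ΔV_u = Sy × A × Δh = 0.073 × 6.38 × 10^6 × 10 = 4.657 × 10^6 m³
Confined: ΔV_c = S × A × Δh = 2 × 10^-5 × 6.38 × 10^6 × 10 = 1276 m³
Ratio = ΔV_u / ΔV_c = Sy / S = 0.073 / 2 × 10^-5 = 3650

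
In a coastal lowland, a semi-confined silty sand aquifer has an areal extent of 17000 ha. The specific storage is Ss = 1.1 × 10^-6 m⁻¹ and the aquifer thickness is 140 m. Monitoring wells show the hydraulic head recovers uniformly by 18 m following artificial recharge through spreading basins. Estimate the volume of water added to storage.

ΔV ≈ 4.71 × 10^5 m³

S = Ss × b = 1.1 × 10^-6 m⁻¹ × 140 m = 1.54 × 10^-4
A = 17000 ha = 1.7 × 10^8 m²
ΔV = S × A × Δh = 1.54 × 10^-4 × 1.7 × 10^8 m² × 18 m = 4.712 × 10^5 m³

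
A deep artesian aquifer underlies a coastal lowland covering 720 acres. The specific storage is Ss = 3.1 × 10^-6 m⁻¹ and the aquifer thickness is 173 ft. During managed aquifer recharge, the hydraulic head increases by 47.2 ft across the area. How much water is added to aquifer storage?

b = 173 ft = 52.73 m
S = Ss × b = 3.1 × 10^-6 m⁻¹ × 52.73 m = 1.635 × 10^-4
A = 720 acres = 2.914 × 10^6 m²
Δh = 47.2 ft = 14.39 m
ΔV = S × A × Δh = 1.635 × 10^-4 × 2.914 × 10^6 m² × 14.39 m = 6852 m³

ΔV ≈ 6850 m³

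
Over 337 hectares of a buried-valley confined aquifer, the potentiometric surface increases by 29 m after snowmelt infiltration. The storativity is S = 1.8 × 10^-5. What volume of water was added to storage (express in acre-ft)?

ΔV ≈ 1.43 acre-ft

A = 337 hectares = 3.37 × 10^6 m²
ΔV = S × A × Δh = 1.8 × 10^-5 × 3.37 × 10^6 m² × 29 m = 1759 m³
ΔV = 1759 m³ = 1.426 acre-ft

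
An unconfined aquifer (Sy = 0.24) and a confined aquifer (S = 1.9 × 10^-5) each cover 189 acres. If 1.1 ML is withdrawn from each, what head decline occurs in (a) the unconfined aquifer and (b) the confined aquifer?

Δh_u ≈ 0.00599 m; Δh_c ≈ 75.7 m

A = 189 acres = 7.649 × 10^5 m²
ΔV = 1.1 ML = 1100 m³
Unconfined: Δh_u = ΔV/(Sy·A) = 1100/(0.24 × 7.649 × 10^5) = 0.005992 m
Confined: Δh_c = ΔV/(S·A) = 1100/(1.9 × 10^-5 × 7.649 × 10^5) = 75.69 m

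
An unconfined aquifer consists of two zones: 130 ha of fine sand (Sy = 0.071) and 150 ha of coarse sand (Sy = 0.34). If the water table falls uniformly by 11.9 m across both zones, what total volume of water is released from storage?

A₁ = 130 ha = 1.3 × 10^6 m²; A₂ = 150 ha = 1.5 × 10^6 m²
ΔV₁ = 0.071 × 1.3 × 10^6 × 11.9 = 1.098 × 10^6 m³
ΔV₂ = 0.34 × 1.5 × 10^6 × 11.9 = 6.069 × 10^6 m³
ΔV = ΔV₁ + ΔV₂ = 7.167 × 10^6 m³

ΔV ≈ 7.17 × 10^6 m³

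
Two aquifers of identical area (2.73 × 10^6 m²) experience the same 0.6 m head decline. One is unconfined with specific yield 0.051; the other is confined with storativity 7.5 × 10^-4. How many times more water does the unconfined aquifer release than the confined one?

Unconfined: ΔV_u = Sy × A × Δh = 0.051 × 2.73 × 10^6 × 0.6 = 83540 m³
Confined: ΔV_c = S × A × Δh = 7.5 × 10^-4 × 2.73 × 10^6 × 0.6 = 1228 m³
Ratio = ΔV_u / ΔV_c = Sy / S = 0.051 / 7.5 × 10^-4 = 68

ΔV_u / ΔV_c ≈ 68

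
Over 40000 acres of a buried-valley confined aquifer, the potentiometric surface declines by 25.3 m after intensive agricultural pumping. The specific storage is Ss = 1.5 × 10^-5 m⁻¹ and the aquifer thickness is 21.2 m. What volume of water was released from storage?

S = Ss × b = 1.5 × 10^-5 m⁻¹ × 21.2 m = 3.18 × 10^-4
A = 40000 acres = 1.619 × 10^8 m²
ΔV = S × A × Δh = 3.18 × 10^-4 × 1.619 × 10^8 m² × 25.3 m = 1.302 × 10^6 m³

ΔV ≈ 1.3 × 10^6 m³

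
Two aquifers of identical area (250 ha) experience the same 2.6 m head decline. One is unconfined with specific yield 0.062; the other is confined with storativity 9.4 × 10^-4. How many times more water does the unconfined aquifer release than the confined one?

A = 250 ha = 2.5 × 10^6 m²
Unconfined: ΔV_u = Sy × A × Δh = 0.062 × 2.5 × 10^6 × 2.6 = 4.03 × 10^5 m³
Confined: ΔV_c = S × A × Δh = 9.4 × 10^-4 × 2.5 × 10^6 × 2.6 = 6110 m³
Ratio = ΔV_u / ΔV_c = Sy / S = 0.062 / 9.4 × 10^-4 = 65.96

ΔV_u / ΔV_c ≈ 66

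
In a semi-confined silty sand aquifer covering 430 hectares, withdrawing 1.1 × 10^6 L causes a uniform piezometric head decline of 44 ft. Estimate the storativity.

S ≈ 1.9 × 10^-5

A = 430 hectares = 4.3 × 10^6 m²
Δh = 44 ft = 13.41 m
ΔV = 1.1 × 10^6 L = 1100 m³
S = ΔV / (A × Δh) = 1100 m³ / (4.3 × 10^6 m² × 13.41 m) = 1.907 × 10^-5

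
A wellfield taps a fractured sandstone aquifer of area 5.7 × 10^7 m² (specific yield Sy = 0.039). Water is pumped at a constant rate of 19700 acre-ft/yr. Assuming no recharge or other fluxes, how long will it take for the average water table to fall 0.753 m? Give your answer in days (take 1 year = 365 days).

ΔV = Sy × A × Δh = 0.039 × 5.7 × 10^7 × 0.753 = 1.674 × 10^6 m³
Q = 19700 acre-ft/yr = 66570 m³/d
t = ΔV / Q = 1.674 × 10^6 m³ / 66570 m³/d = 25.14 d

t ≈ 25.1 days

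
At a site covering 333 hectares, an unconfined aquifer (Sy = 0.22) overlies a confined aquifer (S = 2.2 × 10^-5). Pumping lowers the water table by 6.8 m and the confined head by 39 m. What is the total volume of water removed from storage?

ΔV ≈ 4.98 × 10^6 m³

A = 333 hectares = 3.33 × 10^6 m²
Unconfined: ΔV_u = Sy × A × Δh_u = 0.22 × 3.33 × 10^6 × 6.8 = 4.982 × 10^6 m³
Confined: ΔV_c = S × A × Δh_c = 2.2 × 10^-5 × 3.33 × 10^6 × 39 = 2857 m³
Total ΔV = 4.982 × 10^6 + 2857 = 4.985 × 10^6 m³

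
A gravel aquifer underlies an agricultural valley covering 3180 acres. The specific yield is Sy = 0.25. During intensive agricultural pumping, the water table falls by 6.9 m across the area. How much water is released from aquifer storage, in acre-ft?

ΔV ≈ 18000 acre-ft

A = 3180 acres = 1.287 × 10^7 m²
ΔV = Sy × A × Δh = 0.25 × 1.287 × 10^7 m² × 6.9 m = 2.22 × 10^7 m³
ΔV = 2.22 × 10^7 m³ = 18000 acre-ft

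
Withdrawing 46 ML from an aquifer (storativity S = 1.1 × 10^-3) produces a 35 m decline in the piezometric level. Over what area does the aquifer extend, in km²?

A ≈ 1.19 km²

ΔV = 46 ML = 46000 m³
A = ΔV / (S × Δh) = 46000 / (0.0011 × 35) = 1.195 × 10^6 m²
A = 1.195 × 10^6 m² = 1.195 km²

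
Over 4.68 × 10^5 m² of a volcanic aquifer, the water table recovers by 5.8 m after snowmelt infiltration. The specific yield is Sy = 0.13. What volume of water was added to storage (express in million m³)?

ΔV = Sy × A × Δh = 0.13 × 4.68 × 10^5 m² × 5.8 m = 3.529 × 10^5 m³
ΔV = 3.529 × 10^5 m³ = 0.3529 million m³

ΔV ≈ 0.353 million m³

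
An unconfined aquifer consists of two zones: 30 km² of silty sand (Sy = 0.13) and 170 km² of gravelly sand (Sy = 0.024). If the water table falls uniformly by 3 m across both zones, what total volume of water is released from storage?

A₁ = 30 km² = 3 × 10^7 m²; A₂ = 170 km² = 1.7 × 10^8 m²
ΔV₁ = 0.13 × 3 × 10^7 × 3 = 1.17 × 10^7 m³
ΔV₂ = 0.024 × 1.7 × 10^8 × 3 = 1.224 × 10^7 m³
ΔV = ΔV₁ + ΔV₂ = 2.394 × 10^7 m³

ΔV ≈ 2.39 × 10^7 m³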